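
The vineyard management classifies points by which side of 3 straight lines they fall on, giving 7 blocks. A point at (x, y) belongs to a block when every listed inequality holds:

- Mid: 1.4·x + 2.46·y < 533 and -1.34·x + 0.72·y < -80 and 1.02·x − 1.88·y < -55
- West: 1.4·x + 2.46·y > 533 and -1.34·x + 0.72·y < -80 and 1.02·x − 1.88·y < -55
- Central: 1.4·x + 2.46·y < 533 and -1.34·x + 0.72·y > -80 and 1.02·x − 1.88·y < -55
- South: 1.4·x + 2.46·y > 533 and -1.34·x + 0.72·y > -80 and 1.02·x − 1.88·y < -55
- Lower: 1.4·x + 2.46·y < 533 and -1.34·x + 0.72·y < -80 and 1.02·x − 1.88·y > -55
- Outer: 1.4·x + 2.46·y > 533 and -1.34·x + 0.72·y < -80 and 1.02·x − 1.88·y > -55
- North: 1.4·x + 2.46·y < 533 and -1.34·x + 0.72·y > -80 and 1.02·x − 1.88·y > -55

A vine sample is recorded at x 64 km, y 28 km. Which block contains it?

1.4·64 + 2.46·28 = 158.480, which is < 533
-1.34·64 + 0.72·28 = -65.600, which is > -80
1.02·64 − 1.88·28 = 12.640, which is > -55
This sign pattern matches North.

North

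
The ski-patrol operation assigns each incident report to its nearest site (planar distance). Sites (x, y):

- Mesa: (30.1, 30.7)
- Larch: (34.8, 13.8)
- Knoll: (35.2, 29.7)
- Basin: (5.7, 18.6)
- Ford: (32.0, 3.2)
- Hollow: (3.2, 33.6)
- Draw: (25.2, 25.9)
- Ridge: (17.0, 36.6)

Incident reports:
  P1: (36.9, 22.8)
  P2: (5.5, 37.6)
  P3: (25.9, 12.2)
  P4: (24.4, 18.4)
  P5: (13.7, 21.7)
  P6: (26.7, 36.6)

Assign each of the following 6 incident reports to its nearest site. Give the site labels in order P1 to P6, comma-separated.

Knoll, Hollow, Larch, Draw, Basin, Mesa

P1 → Knoll (d²=50.50)
P2 → Hollow (d²=21.29)
P3 → Larch (d²=81.77)
P4 → Draw (d²=56.89)
P5 → Basin (d²=73.61)
P6 → Mesa (d²=46.37)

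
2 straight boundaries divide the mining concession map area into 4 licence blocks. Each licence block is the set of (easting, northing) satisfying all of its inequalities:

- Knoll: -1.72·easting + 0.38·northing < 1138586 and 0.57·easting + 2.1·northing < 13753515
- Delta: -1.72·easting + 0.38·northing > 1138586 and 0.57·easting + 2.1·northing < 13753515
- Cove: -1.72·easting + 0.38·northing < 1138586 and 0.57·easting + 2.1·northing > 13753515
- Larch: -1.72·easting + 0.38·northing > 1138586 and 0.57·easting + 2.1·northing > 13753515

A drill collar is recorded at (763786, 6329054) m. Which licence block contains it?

Knoll

-1.72·763786 + 0.38·6329054 = 1091328.600, which is < 1138586
0.57·763786 + 2.1·6329054 = 13726371.420, which is < 13753515
This sign pattern matches Knoll.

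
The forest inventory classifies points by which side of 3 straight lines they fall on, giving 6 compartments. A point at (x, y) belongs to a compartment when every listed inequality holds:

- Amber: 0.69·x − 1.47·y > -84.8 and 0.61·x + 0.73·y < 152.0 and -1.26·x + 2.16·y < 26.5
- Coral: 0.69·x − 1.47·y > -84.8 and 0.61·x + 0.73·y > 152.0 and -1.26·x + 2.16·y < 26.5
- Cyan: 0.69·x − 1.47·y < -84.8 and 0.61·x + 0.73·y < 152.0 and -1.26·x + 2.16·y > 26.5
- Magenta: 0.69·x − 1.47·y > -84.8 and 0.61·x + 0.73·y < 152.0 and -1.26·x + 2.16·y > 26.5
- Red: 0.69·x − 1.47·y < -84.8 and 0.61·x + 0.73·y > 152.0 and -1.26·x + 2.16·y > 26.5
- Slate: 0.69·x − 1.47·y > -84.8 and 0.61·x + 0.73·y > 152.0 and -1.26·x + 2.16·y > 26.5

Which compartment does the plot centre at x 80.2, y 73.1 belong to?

0.69·80.2 − 1.47·73.1 = -52.119, which is > -84.8
0.61·80.2 + 0.73·73.1 = 102.285, which is < 152.0
-1.26·80.2 + 2.16·73.1 = 56.844, which is > 26.5
This sign pattern matches Magenta.

Magenta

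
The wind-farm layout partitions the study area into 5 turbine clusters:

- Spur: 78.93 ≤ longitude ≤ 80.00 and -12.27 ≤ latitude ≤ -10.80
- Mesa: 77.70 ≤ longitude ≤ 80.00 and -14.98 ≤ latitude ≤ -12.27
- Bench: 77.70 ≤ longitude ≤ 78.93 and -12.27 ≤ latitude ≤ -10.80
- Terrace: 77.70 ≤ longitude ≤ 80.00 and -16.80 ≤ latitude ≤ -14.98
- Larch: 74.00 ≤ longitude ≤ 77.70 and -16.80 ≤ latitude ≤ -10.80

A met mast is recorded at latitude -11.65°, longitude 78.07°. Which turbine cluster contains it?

The point has longitude = 78.07 and latitude = -11.65.
Only Bench satisfies 77.70 ≤ longitude ≤ 78.93 and -12.27 ≤ latitude ≤ -10.80.

Bench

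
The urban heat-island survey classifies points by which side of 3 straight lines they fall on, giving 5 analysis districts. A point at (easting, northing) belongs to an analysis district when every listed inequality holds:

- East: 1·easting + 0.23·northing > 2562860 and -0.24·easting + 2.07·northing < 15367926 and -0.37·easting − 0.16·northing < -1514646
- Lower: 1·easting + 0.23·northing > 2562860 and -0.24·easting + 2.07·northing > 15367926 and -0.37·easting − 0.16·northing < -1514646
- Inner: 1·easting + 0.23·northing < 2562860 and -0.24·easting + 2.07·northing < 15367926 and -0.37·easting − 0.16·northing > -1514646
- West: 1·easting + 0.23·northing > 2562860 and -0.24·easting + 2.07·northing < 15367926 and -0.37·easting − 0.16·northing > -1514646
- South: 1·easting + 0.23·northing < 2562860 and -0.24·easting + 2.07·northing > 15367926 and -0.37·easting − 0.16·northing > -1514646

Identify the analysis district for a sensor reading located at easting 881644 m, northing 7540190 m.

1·881644 + 0.23·7540190 = 2615887.700, which is > 2562860
-0.24·881644 + 2.07·7540190 = 15396598.740, which is > 15367926
-0.37·881644 − 0.16·7540190 = -1532638.680, which is < -1514646
This sign pattern matches Lower.

Lower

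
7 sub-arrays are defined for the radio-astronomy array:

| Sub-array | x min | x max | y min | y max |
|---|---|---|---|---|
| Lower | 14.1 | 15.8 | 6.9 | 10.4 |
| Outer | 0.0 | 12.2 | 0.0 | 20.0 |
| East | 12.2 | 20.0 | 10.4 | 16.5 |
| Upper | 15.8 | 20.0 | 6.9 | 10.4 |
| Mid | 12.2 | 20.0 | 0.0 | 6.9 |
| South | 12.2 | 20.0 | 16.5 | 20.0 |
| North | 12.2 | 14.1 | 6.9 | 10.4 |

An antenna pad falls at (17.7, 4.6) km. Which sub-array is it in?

The point has x = 17.7 and y = 4.6.
Only Mid satisfies 12.2 ≤ x ≤ 20.0 and 0.0 ≤ y ≤ 6.9.

Mid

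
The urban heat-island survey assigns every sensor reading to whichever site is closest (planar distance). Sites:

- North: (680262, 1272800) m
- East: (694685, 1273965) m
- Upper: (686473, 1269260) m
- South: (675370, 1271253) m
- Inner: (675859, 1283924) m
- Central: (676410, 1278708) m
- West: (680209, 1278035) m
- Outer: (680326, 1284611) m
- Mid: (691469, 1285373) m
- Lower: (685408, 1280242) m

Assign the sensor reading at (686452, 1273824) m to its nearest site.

Squared distances to each site:
North: 39364676.000; East: 67802170.000; Upper: 20830537.000; South: 129420765.000; Inner: 214221649.000; Central: 124695220.000; West: 56707570.000; Outer: 153887245.000; Mid: 158549690.000; Lower: 42280660.000.
Minimum at Upper.

Upper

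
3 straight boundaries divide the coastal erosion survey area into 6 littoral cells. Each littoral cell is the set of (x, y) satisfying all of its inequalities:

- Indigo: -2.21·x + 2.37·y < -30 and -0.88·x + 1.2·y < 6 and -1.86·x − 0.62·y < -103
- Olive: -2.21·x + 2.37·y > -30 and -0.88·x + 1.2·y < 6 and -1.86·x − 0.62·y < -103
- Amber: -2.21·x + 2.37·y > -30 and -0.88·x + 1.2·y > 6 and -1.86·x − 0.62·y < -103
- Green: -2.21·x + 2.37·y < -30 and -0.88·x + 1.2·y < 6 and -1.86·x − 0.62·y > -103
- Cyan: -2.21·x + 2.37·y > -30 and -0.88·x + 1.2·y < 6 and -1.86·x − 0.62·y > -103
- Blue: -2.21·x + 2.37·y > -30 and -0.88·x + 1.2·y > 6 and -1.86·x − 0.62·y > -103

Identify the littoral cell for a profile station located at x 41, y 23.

-2.21·41 + 2.37·23 = -36.100, which is < -30
-0.88·41 + 1.2·23 = -8.480, which is < 6
-1.86·41 − 0.62·23 = -90.520, which is > -103
This sign pattern matches Green.

Green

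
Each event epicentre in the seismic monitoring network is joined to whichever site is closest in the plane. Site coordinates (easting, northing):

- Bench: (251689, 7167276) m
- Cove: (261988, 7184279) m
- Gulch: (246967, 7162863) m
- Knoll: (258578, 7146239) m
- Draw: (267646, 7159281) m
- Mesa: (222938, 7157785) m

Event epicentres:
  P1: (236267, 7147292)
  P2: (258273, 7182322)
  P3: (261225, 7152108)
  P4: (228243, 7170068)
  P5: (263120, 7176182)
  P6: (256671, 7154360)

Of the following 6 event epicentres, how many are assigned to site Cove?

2

P1 → Mesa
P2 → Cove
P3 → Knoll
P4 → Mesa
P5 → Cove
P6 → Knoll
2 of the 6 go to Cove.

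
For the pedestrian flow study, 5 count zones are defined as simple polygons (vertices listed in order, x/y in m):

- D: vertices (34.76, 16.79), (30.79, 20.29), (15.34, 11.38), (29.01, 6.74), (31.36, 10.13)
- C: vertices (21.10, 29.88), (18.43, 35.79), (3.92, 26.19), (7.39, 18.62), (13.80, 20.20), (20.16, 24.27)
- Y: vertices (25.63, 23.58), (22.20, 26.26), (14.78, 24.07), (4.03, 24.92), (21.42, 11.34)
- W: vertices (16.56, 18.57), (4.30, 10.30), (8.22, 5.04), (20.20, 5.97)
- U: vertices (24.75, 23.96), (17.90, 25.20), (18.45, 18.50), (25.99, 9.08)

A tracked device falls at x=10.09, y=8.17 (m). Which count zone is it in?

W

Cast a ray rightward from (10.09, 8.17). For each polygon, the edges (by vertex number in listed order) whose endpoints lie on opposite sides of y = 8.17, where each meets that height, and whether that is right or left of the point:
D: 3–4 at x≈24.797 (right), 4–5 at x≈30.001 (right) → 2 crossings.
C: no edge straddles that height → 0 crossings.
Y: no edge straddles that height → 0 crossings.
W: 2–3 at x≈5.887 (left), 4–1 at x≈19.564 (right) → 1 crossing.
U: no edge straddles that height → 0 crossings.
Only W has an odd count, so the point is inside W.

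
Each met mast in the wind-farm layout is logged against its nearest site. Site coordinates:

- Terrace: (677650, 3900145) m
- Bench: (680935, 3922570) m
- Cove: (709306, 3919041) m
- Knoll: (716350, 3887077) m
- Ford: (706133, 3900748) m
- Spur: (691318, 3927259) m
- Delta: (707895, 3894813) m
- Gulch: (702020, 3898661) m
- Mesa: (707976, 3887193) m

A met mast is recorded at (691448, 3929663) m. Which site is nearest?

Spur

Squared distances to each site:
Terrace: 1061697128.000; Bench: 160833818.000; Cove: 431735048.000; Knoll: 2433677000.000; Ford: 1051726450.000; Spur: 5796116.000; Delta: 1485026309.000; Gulch: 1072891188.000; Mesa: 2076875684.000.
Minimum at Spur.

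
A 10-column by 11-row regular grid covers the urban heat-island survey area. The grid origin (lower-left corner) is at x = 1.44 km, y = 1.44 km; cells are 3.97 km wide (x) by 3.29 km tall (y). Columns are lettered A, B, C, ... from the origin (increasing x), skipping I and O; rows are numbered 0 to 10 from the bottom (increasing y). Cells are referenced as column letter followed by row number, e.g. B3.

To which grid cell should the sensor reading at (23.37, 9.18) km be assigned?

Column index: ⌊(23.37 − 1.44) / 3.97⌋ = ⌊5.524⌋ = 5 → column F
Row offset from origin: ⌊(9.18 − 1.44) / 3.29⌋ = ⌊2.353⌋ = 2 → row 2

F2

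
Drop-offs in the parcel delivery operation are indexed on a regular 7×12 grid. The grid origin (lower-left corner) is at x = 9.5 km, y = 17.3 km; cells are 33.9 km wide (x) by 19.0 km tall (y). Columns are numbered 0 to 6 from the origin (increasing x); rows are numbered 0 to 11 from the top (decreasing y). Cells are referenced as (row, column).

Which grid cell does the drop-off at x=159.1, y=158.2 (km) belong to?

Column index: ⌊(159.1 − 9.5) / 33.9⌋ = ⌊4.413⌋ = 4
Row offset from origin: ⌊(158.2 − 17.3) / 19.0⌋ = ⌊7.416⌋ = 7 → row 4 (counted from top)

(4, 4)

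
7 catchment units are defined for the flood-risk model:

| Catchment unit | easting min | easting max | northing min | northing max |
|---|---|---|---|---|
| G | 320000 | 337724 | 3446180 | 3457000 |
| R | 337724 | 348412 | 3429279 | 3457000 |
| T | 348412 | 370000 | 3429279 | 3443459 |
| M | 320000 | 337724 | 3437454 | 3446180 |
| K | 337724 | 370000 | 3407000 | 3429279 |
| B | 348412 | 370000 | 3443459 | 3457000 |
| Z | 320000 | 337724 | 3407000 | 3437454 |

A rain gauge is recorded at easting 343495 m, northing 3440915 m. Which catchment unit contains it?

R

The point has easting = 343495 and northing = 3440915.
Only R satisfies 337724 ≤ easting ≤ 348412 and 3429279 ≤ northing ≤ 3457000.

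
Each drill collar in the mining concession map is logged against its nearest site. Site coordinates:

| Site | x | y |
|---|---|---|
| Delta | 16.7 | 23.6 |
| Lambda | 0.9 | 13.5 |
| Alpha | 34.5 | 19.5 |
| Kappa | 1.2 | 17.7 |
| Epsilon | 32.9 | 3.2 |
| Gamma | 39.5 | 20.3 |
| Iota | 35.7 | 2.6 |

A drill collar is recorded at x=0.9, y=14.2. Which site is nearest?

Lambda

Squared distances to each site:
Delta: 338.000; Lambda: 0.490; Alpha: 1157.050; Kappa: 12.340; Epsilon: 1145.000; Gamma: 1527.170; Iota: 1345.600.
Minimum at Lambda.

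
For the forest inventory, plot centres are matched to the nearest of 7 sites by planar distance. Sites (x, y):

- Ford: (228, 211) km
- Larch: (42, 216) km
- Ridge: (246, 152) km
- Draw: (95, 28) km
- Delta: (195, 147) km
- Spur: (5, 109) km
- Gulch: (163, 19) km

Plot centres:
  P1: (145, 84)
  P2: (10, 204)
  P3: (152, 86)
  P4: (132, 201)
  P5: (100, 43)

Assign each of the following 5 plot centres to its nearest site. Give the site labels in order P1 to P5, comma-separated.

Gulch, Larch, Gulch, Delta, Draw

P1 → Gulch (d²=4549.00)
P2 → Larch (d²=1168.00)
P3 → Gulch (d²=4610.00)
P4 → Delta (d²=6885.00)
P5 → Draw (d²=250.00)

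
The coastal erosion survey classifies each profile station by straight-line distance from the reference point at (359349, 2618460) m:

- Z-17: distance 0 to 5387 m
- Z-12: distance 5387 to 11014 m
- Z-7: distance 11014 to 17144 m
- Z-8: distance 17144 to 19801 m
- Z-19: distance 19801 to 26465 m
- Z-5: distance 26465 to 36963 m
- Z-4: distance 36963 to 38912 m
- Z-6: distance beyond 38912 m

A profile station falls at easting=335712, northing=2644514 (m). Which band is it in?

Distance = √((335712−359349)² + (2644514−2618460)²) = √(558707769.000 + 678810916.000) = 35178.384 m.
26465 ≤ 35178.384 < 36963 → Z-5.

Z-5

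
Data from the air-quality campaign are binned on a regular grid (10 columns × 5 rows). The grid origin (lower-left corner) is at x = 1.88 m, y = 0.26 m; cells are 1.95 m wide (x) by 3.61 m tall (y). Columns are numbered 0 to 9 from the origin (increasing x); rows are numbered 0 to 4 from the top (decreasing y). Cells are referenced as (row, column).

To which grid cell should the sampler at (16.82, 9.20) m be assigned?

Column index: ⌊(16.82 − 1.88) / 1.95⌋ = ⌊7.662⌋ = 7
Row offset from origin: ⌊(9.20 − 0.26) / 3.61⌋ = ⌊2.476⌋ = 2 → row 2 (counted from top)

(2, 7)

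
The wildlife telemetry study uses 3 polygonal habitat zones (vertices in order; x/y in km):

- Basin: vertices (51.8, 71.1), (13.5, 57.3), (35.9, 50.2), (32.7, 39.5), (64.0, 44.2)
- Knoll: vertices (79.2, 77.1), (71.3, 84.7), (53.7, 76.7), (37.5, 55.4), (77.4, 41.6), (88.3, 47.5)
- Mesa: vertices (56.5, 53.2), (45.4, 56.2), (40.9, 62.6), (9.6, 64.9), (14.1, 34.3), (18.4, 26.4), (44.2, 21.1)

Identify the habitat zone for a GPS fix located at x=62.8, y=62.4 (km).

Cast a ray rightward from (62.8, 62.4). For each polygon, the edges (by vertex number in listed order) whose endpoints lie on opposite sides of y = 62.4, where each meets that height, and whether that is right or left of the point:
Basin: 1–2 at x≈27.65 (left), 5–1 at x≈55.75 (left) → 0 crossings.
Knoll: 3–4 at x≈42.82 (left), 6–1 at x≈83.72 (right) → 1 crossing.
Mesa: 2–3 at x≈41.04 (left), 4–5 at x≈9.97 (left) → 0 crossings.
Only Knoll has an odd count, so the point is inside Knoll.

Knoll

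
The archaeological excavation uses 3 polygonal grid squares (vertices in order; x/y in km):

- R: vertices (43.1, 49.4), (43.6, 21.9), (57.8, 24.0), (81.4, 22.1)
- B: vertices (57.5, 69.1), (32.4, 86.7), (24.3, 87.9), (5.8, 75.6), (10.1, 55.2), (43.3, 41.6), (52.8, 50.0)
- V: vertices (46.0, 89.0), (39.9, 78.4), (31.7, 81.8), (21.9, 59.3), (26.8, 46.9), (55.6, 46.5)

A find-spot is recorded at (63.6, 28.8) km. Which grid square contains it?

R

Cast a ray rightward from (63.6, 28.8). For each polygon, the edges (by vertex number in listed order) whose endpoints lie on opposite sides of y = 28.8, where each meets that height, and whether that is right or left of the point:
R: 1–2 at x≈43.47 (left), 4–1 at x≈72.00 (right) → 1 crossing.
B: no edge straddles that height → 0 crossings.
V: no edge straddles that height → 0 crossings.
Only R has an odd count, so the point is inside R.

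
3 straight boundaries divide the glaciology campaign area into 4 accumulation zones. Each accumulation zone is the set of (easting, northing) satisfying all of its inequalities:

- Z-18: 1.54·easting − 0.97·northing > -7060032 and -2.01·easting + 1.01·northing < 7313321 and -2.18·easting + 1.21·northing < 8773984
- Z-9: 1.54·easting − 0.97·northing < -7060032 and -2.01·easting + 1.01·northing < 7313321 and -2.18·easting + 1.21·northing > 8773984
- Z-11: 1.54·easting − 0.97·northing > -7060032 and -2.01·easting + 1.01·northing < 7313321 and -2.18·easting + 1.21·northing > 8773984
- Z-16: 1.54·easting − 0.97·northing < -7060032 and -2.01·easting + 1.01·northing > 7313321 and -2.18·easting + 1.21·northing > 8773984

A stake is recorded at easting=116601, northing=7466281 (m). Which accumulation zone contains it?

1.54·116601 − 0.97·7466281 = -7062727.030, which is < -7060032
-2.01·116601 + 1.01·7466281 = 7306575.800, which is < 7313321
-2.18·116601 + 1.21·7466281 = 8780009.830, which is > 8773984
This sign pattern matches Z-9.

Z-9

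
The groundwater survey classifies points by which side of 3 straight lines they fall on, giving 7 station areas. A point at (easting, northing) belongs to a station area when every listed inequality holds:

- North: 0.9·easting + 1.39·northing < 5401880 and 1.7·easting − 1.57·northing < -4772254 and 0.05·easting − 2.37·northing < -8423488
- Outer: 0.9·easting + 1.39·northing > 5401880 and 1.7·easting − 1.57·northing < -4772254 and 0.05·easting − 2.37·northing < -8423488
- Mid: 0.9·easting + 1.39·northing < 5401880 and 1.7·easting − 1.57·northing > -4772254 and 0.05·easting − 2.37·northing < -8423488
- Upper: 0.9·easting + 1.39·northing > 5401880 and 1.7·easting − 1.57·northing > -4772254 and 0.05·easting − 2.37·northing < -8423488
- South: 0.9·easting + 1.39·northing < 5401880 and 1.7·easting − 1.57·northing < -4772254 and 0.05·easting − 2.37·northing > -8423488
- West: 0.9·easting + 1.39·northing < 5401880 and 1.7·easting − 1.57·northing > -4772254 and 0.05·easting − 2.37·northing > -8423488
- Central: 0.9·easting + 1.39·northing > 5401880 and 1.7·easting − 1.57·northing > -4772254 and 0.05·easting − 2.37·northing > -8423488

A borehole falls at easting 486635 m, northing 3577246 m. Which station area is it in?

0.9·486635 + 1.39·3577246 = 5410343.440, which is > 5401880
1.7·486635 − 1.57·3577246 = -4788996.720, which is < -4772254
0.05·486635 − 2.37·3577246 = -8453741.270, which is < -8423488
This sign pattern matches Outer.

Outer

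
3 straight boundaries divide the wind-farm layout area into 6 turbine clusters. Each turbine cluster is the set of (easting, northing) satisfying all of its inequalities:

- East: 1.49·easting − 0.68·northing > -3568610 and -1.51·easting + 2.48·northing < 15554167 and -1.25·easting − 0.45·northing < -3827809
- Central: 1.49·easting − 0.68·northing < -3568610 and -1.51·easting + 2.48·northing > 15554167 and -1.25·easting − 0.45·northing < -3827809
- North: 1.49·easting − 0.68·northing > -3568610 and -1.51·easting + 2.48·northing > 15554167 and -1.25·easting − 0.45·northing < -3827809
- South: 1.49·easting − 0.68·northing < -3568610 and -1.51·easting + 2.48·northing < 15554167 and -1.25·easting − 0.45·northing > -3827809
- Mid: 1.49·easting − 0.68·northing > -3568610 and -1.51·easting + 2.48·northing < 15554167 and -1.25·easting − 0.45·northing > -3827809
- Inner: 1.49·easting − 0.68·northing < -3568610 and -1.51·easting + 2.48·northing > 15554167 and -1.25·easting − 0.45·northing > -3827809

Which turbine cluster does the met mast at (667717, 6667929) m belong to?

1.49·667717 − 0.68·6667929 = -3539293.390, which is > -3568610
-1.51·667717 + 2.48·6667929 = 15528211.250, which is < 15554167
-1.25·667717 − 0.45·6667929 = -3835214.300, which is < -3827809
This sign pattern matches East.

East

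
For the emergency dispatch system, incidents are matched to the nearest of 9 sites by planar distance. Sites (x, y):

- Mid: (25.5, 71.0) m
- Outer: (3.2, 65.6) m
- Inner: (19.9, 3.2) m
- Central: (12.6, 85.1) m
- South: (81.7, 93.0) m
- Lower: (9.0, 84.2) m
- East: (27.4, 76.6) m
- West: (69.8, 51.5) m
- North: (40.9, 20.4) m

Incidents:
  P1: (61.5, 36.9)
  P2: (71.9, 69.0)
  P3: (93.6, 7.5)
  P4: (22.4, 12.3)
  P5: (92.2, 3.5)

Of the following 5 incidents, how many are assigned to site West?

4

P1 → West
P2 → West
P3 → West
P4 → Inner
P5 → West
4 of the 5 go to West.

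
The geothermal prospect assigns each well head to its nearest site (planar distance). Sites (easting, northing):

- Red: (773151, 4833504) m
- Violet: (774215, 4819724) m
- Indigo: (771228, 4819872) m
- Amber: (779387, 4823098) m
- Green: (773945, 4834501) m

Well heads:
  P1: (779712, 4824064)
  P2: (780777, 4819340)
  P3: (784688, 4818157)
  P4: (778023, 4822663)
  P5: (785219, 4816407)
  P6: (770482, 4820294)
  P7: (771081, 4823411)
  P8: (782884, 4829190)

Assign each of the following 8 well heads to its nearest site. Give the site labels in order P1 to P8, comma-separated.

Amber, Amber, Amber, Amber, Amber, Indigo, Indigo, Amber

P1 → Amber (d²=1038781.00)
P2 → Amber (d²=16054664.00)
P3 → Amber (d²=52514082.00)
P4 → Amber (d²=2049721.00)
P5 → Amber (d²=78781705.00)
P6 → Indigo (d²=734600.00)
P7 → Indigo (d²=12546130.00)
P8 → Amber (d²=49341473.00)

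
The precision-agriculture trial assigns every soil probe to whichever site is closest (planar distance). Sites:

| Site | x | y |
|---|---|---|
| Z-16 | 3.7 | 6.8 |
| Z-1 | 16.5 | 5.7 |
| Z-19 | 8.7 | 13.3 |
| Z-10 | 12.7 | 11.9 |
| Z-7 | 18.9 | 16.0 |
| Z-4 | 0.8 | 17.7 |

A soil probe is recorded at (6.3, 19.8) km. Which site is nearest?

Z-4

Squared distances to each site:
Z-16: 175.760; Z-1: 302.850; Z-19: 48.010; Z-10: 103.370; Z-7: 173.200; Z-4: 34.660.
Minimum at Z-4.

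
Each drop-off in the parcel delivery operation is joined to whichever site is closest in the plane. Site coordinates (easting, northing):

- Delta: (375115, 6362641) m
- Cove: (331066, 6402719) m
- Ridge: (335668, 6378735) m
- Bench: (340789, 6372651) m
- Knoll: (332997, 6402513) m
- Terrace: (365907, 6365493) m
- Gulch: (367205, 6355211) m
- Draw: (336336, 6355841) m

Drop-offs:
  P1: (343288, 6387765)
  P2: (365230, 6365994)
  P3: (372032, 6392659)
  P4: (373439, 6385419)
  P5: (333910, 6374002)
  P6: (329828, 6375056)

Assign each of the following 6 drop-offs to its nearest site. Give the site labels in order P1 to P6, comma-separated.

Ridge, Terrace, Terrace, Terrace, Ridge, Ridge

P1 → Ridge (d²=139605300.00)
P2 → Terrace (d²=709330.00)
P3 → Terrace (d²=775507181.00)
P4 → Terrace (d²=453776500.00)
P5 → Ridge (d²=25491853.00)
P6 → Ridge (d²=47640641.00)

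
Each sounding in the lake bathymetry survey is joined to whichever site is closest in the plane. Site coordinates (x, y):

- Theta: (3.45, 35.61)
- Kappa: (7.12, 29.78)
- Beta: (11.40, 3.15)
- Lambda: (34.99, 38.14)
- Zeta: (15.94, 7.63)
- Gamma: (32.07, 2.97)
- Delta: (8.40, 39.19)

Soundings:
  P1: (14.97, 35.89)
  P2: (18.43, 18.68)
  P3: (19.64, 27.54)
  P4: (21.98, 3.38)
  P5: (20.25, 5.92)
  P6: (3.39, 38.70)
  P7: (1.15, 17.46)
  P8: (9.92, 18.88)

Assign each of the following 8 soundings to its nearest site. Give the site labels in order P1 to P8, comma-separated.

P1 → Delta (d²=54.05)
P2 → Zeta (d²=128.30)
P3 → Kappa (d²=161.77)
P4 → Zeta (d²=54.54)
P5 → Zeta (d²=21.50)
P6 → Theta (d²=9.55)
P7 → Kappa (d²=187.42)
P8 → Kappa (d²=126.65)

Delta, Zeta, Kappa, Zeta, Zeta, Theta, Kappa, Kappa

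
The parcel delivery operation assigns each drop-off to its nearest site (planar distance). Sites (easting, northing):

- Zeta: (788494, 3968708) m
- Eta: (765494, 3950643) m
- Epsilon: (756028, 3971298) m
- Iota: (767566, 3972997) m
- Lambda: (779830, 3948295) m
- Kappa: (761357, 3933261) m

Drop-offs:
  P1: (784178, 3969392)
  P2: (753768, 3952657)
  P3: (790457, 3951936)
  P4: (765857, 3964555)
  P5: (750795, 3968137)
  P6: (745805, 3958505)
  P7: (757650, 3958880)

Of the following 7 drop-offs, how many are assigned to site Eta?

2

P1 → Zeta
P2 → Eta
P3 → Lambda
P4 → Iota
P5 → Epsilon
P6 → Epsilon
P7 → Eta
2 of the 7 go to Eta.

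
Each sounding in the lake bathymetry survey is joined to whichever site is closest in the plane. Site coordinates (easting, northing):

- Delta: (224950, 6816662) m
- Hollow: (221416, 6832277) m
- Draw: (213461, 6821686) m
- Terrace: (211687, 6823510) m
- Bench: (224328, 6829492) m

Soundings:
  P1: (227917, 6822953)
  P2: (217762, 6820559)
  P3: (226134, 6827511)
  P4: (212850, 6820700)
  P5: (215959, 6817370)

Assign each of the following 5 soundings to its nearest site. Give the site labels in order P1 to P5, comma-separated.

Delta, Draw, Bench, Draw, Draw

P1 → Delta (d²=48379770.00)
P2 → Draw (d²=19768730.00)
P3 → Bench (d²=7185997.00)
P4 → Draw (d²=1345517.00)
P5 → Draw (d²=24867860.00)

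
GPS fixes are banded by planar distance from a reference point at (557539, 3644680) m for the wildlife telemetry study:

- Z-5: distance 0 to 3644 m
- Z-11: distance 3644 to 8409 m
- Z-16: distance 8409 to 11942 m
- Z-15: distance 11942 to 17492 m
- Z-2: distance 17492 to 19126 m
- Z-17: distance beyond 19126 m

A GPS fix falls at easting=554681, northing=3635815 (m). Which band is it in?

Distance = √((554681−557539)² + (3635815−3644680)²) = √(8168164.000 + 78588225.000) = 9314.311 m.
8409 ≤ 9314.311 < 11942 → Z-16.

Z-16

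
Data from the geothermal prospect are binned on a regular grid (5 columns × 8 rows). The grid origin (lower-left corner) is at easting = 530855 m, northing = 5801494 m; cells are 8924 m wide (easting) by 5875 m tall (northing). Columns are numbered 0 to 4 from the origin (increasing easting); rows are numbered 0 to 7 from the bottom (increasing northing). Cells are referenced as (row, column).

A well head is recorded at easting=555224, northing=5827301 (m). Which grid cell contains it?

(4, 2)

Column index: ⌊(555224 − 530855) / 8924⌋ = ⌊2.731⌋ = 2
Row offset from origin: ⌊(5827301 − 5801494) / 5875⌋ = ⌊4.393⌋ = 4 → row 4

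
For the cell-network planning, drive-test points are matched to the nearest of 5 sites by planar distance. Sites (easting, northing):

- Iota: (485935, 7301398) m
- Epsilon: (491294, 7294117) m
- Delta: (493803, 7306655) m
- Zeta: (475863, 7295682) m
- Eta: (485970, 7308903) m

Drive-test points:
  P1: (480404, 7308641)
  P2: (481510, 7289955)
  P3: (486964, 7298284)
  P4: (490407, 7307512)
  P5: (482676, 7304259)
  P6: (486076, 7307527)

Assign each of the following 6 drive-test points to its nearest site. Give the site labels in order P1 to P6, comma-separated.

P1 → Eta (d²=31049000.00)
P2 → Zeta (d²=64687138.00)
P3 → Iota (d²=10755837.00)
P4 → Delta (d²=12267265.00)
P5 → Iota (d²=18806402.00)
P6 → Eta (d²=1904612.00)

Eta, Zeta, Iota, Delta, Iota, Eta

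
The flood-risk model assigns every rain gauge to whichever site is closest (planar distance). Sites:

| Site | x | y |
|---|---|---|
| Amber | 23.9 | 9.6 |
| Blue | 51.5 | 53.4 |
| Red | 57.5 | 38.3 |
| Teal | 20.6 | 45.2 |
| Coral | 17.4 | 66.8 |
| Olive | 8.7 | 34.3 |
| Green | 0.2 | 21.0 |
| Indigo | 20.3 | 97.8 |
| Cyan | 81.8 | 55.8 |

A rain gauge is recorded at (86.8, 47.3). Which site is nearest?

Cyan

Squared distances to each site:
Amber: 5377.700; Blue: 1283.300; Red: 939.490; Teal: 4386.850; Coral: 5196.610; Olive: 6268.610; Green: 8191.250; Indigo: 6972.500; Cyan: 97.250.
Minimum at Cyan.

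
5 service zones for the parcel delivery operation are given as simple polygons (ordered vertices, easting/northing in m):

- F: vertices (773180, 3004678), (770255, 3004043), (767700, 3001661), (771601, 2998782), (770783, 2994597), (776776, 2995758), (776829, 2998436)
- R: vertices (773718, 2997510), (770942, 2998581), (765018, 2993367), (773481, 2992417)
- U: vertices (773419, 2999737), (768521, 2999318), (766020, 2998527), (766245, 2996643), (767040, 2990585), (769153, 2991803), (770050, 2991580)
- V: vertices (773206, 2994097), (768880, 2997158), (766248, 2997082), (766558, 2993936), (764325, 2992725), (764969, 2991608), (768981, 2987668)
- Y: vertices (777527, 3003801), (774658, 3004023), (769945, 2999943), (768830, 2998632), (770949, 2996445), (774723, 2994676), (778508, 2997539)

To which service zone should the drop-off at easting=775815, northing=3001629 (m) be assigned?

Y

Cast a ray rightward from (775815, 3001629). For each polygon, the edges (by vertex number in listed order) whose endpoints lie on opposite sides of northing = 3001629, where each meets that height, and whether that is right or left of the point:
F: 3–4 at easting≈767743.4 (left), 7–1 at easting≈774962.4 (left) → 0 crossings.
R: no edge straddles that height → 0 crossings.
U: no edge straddles that height → 0 crossings.
V: no edge straddles that height → 0 crossings.
Y: 2–3 at easting≈771892.6 (left), 7–1 at easting≈777867.3 (right) → 1 crossing.
Only Y has an odd count, so the point is inside Y.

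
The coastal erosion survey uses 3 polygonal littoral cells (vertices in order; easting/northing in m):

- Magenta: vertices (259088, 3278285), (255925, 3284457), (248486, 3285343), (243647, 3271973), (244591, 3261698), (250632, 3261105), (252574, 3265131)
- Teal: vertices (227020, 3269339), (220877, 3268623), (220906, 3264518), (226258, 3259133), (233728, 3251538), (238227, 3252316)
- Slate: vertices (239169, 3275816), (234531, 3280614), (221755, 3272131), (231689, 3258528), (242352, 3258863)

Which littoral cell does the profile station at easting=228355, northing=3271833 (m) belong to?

Cast a ray rightward from (228355, 3271833). For each polygon, the edges (by vertex number in listed order) whose endpoints lie on opposite sides of northing = 3271833, where each meets that height, and whether that is right or left of the point:
Magenta: 4–5 at easting≈243659.9 (right), 7–1 at easting≈255892.9 (right) → 2 crossings.
Teal: no edge straddles that height → 0 crossings.
Slate: 3–4 at easting≈221972.6 (left), 5–1 at easting≈239916.8 (right) → 1 crossing.
Only Slate has an odd count, so the point is inside Slate.

Slate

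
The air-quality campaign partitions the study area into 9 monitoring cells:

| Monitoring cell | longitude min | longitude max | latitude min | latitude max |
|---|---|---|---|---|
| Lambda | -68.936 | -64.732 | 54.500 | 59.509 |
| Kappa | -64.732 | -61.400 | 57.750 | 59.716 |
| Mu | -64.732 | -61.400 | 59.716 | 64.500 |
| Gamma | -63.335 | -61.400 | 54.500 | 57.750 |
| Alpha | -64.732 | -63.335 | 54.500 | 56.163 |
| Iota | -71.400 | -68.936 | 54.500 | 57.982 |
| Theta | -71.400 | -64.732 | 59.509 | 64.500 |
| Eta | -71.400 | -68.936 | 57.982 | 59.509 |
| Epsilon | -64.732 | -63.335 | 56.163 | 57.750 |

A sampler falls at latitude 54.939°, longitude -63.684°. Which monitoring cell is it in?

Alpha

The point has longitude = -63.684 and latitude = 54.939.
Only Alpha satisfies -64.732 ≤ longitude ≤ -63.335 and 54.500 ≤ latitude ≤ 56.163.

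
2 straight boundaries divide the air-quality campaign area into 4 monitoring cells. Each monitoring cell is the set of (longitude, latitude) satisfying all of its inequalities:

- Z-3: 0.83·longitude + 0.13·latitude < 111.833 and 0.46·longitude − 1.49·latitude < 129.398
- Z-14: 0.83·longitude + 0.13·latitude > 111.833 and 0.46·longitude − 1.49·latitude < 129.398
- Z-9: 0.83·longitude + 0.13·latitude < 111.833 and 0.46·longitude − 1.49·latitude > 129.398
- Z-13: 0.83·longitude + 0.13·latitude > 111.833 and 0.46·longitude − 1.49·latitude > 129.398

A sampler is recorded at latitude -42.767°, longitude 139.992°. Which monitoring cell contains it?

Z-3

0.83·139.992 + 0.13·-42.767 = 110.634, which is < 111.833
0.46·139.992 − 1.49·-42.767 = 128.119, which is < 129.398
This sign pattern matches Z-3.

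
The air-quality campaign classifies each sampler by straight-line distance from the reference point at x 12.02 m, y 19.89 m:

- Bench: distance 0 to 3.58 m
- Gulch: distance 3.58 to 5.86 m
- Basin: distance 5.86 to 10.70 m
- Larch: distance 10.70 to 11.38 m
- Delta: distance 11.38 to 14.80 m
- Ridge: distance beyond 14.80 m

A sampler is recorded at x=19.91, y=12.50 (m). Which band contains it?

Larch

Distance = √((19.91−12.02)² + (12.50−19.89)²) = √(62.252 + 54.612) = 10.810 m.
10.70 ≤ 10.810 < 11.38 → Larch.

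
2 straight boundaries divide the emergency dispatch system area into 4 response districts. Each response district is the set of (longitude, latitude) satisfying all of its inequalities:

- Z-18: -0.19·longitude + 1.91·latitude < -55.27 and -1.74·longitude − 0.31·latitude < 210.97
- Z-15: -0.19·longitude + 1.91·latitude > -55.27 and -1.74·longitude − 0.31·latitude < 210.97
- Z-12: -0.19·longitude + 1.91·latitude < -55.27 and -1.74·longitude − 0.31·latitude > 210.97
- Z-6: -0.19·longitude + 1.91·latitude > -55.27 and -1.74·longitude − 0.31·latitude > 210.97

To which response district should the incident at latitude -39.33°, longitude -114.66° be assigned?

Z-6

-0.19·-114.66 + 1.91·-39.33 = -53.335, which is > -55.27
-1.74·-114.66 − 0.31·-39.33 = 211.701, which is > 210.97
This sign pattern matches Z-6.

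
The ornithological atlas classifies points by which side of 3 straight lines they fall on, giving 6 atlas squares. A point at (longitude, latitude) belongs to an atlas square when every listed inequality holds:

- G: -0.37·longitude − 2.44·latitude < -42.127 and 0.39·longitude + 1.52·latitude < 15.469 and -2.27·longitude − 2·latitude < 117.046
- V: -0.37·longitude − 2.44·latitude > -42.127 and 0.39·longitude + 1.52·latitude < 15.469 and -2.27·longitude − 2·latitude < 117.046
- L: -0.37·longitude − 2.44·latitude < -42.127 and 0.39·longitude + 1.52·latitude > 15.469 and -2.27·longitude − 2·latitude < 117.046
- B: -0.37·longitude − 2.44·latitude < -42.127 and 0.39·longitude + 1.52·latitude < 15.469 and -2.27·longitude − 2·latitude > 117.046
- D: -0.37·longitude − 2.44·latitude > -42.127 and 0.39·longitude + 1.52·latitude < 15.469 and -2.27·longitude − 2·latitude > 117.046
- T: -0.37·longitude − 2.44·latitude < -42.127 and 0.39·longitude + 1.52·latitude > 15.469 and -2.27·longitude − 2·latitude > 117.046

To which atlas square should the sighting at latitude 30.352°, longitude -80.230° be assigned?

-0.37·-80.230 − 2.44·30.352 = -44.374, which is < -42.127
0.39·-80.230 + 1.52·30.352 = 14.845, which is < 15.469
-2.27·-80.230 − 2·30.352 = 121.418, which is > 117.046
This sign pattern matches B.

B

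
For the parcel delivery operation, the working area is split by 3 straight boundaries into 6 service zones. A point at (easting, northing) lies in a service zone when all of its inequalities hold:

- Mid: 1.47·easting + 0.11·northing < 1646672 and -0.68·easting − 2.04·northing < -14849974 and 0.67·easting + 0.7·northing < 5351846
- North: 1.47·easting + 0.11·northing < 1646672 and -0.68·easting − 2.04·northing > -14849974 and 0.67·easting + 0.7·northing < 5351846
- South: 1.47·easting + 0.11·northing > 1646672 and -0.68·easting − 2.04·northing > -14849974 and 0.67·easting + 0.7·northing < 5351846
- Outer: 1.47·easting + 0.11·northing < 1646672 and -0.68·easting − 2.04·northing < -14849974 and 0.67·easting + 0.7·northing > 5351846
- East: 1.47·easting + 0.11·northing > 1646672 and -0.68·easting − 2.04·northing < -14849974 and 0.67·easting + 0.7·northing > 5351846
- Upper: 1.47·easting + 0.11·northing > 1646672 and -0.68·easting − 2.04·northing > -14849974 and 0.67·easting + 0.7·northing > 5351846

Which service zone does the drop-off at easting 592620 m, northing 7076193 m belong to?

South

1.47·592620 + 0.11·7076193 = 1649532.630, which is > 1646672
-0.68·592620 − 2.04·7076193 = -14838415.320, which is > -14849974
0.67·592620 + 0.7·7076193 = 5350390.500, which is < 5351846
This sign pattern matches South.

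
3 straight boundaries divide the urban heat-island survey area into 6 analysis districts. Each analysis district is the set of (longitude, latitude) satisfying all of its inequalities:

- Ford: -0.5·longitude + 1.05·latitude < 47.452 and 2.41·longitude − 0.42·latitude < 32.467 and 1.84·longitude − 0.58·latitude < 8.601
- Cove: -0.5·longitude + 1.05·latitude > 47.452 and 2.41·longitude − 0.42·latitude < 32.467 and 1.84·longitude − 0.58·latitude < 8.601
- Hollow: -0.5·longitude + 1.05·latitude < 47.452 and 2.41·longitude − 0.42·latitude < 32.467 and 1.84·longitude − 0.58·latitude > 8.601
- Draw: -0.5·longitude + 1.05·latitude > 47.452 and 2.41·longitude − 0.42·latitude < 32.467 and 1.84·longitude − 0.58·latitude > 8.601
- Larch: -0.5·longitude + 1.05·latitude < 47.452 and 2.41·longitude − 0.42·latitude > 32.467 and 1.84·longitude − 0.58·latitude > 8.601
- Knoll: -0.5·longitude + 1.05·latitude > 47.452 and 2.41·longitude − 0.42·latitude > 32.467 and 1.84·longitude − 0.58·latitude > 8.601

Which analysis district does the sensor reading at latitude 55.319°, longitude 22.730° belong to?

-0.5·22.730 + 1.05·55.319 = 46.720, which is < 47.452
2.41·22.730 − 0.42·55.319 = 31.545, which is < 32.467
1.84·22.730 − 0.58·55.319 = 9.738, which is > 8.601
This sign pattern matches Hollow.

Hollow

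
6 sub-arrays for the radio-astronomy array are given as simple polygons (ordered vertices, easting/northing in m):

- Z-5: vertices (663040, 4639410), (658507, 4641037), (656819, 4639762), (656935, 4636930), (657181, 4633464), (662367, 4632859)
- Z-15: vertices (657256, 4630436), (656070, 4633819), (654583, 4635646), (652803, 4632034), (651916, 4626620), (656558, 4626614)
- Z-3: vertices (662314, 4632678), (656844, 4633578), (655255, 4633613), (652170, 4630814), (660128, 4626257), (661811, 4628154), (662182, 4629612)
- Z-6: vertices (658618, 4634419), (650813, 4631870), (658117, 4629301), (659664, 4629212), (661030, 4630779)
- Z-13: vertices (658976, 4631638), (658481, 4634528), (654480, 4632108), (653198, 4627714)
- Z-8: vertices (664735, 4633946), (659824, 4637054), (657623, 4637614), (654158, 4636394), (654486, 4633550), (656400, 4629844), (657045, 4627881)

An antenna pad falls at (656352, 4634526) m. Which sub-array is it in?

Cast a ray rightward from (656352, 4634526). For each polygon, the edges (by vertex number in listed order) whose endpoints lie on opposite sides of northing = 4634526, where each meets that height, and whether that is right or left of the point:
Z-5: 4–5 at easting≈657105.6 (right), 6–1 at easting≈662538.3 (right) → 2 crossings.
Z-15: 2–3 at easting≈655494.6 (left), 3–4 at easting≈654031.1 (left) → 0 crossings.
Z-3: no edge straddles that height → 0 crossings.
Z-6: no edge straddles that height → 0 crossings.
Z-13: 1–2 at easting≈658481.3 (right), 2–3 at easting≈658477.7 (right) → 2 crossings.
Z-8: 1–2 at easting≈663818.5 (right), 4–5 at easting≈654373.4 (left) → 1 crossing.
Only Z-8 has an odd count, so the point is inside Z-8.

Z-8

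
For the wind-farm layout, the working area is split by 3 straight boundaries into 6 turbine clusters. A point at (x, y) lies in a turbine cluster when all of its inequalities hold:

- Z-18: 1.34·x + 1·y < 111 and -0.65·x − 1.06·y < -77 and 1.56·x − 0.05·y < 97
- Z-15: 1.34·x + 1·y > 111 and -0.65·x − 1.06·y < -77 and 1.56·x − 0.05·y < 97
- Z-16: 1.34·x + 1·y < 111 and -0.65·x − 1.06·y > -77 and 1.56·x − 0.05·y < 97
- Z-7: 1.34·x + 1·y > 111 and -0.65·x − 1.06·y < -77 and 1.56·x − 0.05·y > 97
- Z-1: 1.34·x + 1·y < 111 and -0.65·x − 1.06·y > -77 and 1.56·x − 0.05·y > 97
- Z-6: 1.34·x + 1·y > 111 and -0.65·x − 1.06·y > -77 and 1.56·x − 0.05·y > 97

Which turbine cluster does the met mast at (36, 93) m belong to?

Z-15

1.34·36 + 1·93 = 141.240, which is > 111
-0.65·36 − 1.06·93 = -121.980, which is < -77
1.56·36 − 0.05·93 = 51.510, which is < 97
This sign pattern matches Z-15.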